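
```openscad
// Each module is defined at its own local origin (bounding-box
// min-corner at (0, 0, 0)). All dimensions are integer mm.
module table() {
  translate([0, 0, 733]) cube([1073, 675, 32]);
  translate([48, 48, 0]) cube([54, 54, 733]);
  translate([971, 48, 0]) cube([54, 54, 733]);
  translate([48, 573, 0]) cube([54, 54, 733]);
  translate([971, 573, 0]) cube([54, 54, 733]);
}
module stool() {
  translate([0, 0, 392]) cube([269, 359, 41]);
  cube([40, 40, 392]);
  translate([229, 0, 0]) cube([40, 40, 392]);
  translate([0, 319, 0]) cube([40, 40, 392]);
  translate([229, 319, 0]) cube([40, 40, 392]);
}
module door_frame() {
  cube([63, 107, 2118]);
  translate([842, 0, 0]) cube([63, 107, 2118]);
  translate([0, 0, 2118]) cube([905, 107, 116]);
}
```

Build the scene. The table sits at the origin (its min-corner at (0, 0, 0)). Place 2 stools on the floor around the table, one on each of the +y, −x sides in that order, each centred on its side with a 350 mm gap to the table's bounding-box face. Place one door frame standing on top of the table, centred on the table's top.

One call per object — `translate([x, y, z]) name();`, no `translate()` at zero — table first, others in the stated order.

table();
translate([402, 1025, 0]) stool();
translate([-619, 158, 0]) stool();
translate([84, 284, 765]) door_frame();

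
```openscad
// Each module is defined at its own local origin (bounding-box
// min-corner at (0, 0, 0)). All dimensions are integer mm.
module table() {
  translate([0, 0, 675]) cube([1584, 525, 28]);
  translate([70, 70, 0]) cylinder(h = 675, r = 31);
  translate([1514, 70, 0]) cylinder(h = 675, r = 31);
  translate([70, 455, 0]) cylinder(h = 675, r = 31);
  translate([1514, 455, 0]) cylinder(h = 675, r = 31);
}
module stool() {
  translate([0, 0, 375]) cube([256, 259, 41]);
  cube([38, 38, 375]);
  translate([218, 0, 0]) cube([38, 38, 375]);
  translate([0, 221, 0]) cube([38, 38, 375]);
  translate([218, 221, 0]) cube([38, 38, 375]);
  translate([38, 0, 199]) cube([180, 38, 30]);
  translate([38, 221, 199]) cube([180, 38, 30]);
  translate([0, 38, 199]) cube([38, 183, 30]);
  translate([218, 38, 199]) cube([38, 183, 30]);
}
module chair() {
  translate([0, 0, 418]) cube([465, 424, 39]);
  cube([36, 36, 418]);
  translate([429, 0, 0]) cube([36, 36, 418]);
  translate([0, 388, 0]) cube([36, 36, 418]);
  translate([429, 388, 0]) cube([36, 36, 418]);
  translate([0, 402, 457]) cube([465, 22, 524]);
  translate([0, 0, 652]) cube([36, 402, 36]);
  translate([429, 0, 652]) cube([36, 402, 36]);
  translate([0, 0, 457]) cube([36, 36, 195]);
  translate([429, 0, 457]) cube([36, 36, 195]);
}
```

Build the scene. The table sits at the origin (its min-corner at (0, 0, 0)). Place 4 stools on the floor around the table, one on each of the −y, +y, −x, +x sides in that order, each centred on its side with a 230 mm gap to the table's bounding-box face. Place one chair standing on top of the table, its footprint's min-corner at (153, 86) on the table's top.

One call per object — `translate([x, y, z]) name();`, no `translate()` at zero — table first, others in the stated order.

table();
translate([664, -489, 0]) stool();
translate([664, 755, 0]) stool();
translate([-486, 133, 0]) stool();
translate([1814, 133, 0]) stool();
translate([153, 86, 703]) chair();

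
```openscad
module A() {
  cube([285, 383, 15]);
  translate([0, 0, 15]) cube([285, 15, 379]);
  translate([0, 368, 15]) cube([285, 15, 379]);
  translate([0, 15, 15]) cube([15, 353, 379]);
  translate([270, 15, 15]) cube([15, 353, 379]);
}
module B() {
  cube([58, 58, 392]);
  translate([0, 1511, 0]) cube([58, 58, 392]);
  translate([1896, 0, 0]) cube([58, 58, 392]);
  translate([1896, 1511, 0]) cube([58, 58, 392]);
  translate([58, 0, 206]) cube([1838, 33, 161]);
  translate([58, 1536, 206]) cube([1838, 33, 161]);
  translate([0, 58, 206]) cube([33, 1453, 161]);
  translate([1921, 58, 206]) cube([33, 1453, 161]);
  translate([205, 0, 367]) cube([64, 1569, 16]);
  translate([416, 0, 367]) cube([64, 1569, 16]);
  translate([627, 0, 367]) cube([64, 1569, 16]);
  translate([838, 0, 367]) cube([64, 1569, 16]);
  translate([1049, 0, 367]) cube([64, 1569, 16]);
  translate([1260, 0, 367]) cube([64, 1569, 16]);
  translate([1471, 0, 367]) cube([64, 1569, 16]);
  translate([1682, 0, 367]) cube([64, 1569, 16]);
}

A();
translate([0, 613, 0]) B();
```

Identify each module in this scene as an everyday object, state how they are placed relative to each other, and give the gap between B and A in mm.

The bed frame's nearest face is 230 mm from the open box's +y face.

A is an open box. B is a bed frame. The bed frame is on the floor beside the open box on its +y side. The gap between the bed frame and the open box is 230 mm.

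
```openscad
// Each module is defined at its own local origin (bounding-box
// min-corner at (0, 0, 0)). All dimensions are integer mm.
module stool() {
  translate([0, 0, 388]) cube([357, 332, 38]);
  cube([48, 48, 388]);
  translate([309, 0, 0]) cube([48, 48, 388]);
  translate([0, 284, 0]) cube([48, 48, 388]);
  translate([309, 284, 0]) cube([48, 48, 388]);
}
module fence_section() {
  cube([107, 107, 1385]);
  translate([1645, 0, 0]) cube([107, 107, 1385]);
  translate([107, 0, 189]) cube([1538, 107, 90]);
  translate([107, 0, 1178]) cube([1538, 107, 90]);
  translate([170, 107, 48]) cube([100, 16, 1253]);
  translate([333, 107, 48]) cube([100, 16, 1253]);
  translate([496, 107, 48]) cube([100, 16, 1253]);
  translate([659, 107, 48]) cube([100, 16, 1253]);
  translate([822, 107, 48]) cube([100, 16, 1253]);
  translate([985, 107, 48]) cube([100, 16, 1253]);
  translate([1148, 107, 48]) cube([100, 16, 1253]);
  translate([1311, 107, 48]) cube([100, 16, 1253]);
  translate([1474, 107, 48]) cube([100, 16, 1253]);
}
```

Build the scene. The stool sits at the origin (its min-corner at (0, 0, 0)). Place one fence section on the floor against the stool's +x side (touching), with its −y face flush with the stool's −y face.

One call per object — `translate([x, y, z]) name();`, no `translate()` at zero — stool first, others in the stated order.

stool();
translate([357, 0, 0]) fence_section();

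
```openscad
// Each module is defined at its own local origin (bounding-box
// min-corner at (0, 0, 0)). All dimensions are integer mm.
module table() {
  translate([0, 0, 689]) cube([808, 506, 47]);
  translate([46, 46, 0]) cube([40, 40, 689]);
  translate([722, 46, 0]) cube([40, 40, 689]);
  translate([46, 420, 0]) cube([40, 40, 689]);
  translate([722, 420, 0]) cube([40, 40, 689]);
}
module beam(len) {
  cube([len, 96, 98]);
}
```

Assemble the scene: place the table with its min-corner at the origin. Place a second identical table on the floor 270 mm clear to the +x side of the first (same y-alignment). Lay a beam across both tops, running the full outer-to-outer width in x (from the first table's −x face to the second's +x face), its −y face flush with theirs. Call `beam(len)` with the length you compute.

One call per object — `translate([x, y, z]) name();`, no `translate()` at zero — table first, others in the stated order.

table();
translate([1078, 0, 0]) table();
translate([0, 0, 736]) beam(1886);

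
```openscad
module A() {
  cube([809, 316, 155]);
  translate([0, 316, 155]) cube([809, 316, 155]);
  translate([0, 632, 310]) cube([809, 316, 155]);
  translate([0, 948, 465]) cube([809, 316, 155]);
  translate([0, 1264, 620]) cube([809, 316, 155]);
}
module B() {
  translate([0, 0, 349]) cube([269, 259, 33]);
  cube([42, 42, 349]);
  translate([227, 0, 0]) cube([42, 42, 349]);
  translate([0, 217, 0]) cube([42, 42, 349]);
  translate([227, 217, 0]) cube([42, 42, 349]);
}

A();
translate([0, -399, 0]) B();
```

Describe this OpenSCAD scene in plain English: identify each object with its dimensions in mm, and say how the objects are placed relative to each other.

A is a run of 5 identical solid stair steps. Each tread is 809×316 mm and each step block is 155 mm high. Step 1 rests on the floor; step k is offset from step 1 by (k−1)×316 mm in y and (k−1)×155 mm in z.

B is a four-legged stool. The seat is a 269×259×33 mm slab whose top surface is at z = 382 mm; four square legs, each 42×42 mm in cross-section, run from the floor (z = 0) to the underside of the seat, each flush with a corner of the seat.

The stool is on the floor beside the staircase on its −y side.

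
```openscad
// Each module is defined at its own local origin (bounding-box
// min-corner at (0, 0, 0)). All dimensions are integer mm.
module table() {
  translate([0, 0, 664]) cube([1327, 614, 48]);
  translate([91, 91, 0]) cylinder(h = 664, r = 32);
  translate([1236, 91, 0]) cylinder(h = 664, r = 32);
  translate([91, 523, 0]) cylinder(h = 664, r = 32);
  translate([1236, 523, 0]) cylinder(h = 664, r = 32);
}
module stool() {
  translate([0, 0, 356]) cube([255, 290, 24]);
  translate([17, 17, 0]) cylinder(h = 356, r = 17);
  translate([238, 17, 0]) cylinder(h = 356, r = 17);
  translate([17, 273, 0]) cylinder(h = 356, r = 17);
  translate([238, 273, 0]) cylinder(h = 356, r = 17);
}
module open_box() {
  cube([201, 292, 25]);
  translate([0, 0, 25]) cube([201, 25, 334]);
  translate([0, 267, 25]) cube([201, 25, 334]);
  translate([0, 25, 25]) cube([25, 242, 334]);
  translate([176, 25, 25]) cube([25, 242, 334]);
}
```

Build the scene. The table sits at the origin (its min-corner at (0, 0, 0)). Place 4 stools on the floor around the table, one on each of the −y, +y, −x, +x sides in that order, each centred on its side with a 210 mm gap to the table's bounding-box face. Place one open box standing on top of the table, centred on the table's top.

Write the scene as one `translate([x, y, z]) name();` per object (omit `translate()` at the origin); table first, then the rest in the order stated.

table();
translate([536, -500, 0]) stool();
translate([536, 824, 0]) stool();
translate([-465, 162, 0]) stool();
translate([1537, 162, 0]) stool();
translate([563, 161, 712]) open_box();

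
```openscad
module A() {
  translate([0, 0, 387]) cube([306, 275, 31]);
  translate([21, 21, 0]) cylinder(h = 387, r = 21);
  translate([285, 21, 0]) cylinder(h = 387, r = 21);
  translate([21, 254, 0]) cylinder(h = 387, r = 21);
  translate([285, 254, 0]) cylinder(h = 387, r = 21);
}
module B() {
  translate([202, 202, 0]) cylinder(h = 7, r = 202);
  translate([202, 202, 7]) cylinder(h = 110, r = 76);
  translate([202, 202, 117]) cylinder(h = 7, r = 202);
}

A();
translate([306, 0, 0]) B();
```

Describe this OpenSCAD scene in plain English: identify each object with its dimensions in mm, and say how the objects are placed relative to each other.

A is a four-legged stool. The seat is a 306×275×31 mm slab whose top surface is at z = 418 mm; four round legs, each 42 mm in diameter, run from the floor (z = 0) to the underside of the seat, each leg's axis is inset half a diameter from the nearest pair of seat edges (so the leg's bounding box is flush with the corner).

B is a spool: two coaxial disc flanges of radius 202 mm and thickness 7 mm, joined by a core cylinder of radius 76 mm and height 110 mm. The lower flange rests on z = 0 and the three cylinders share a vertical axis.

The spool is against the stool's +x side, with their −y faces flush.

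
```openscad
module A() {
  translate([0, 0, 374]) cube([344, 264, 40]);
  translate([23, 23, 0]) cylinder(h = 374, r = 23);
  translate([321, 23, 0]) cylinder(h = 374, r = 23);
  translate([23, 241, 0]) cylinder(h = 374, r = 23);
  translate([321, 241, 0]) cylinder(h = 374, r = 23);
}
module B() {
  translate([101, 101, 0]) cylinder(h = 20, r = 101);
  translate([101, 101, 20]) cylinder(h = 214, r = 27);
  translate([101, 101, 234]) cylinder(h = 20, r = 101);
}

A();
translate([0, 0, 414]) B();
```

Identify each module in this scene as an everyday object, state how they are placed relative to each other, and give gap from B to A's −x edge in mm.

A is a stool. B is a spool. The spool is on top of the stool. The gap from the spool to the stool's −x edge is 0 mm.

The spool's min-x is at 0; the stool's min-x is 0; gap = 0 mm.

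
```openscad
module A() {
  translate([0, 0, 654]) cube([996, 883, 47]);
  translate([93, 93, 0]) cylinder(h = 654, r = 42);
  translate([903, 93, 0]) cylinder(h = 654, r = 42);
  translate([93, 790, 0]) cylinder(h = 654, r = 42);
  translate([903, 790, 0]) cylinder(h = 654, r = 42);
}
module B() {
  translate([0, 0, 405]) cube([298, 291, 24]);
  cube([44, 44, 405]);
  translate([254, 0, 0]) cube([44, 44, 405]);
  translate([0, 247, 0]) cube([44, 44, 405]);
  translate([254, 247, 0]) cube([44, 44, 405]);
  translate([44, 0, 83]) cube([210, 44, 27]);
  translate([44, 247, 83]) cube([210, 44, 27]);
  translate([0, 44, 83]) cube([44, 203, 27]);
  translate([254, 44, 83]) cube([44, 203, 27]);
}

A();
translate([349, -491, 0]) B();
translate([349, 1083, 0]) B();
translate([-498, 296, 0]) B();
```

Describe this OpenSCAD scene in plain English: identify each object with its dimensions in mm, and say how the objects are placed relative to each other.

A is a table: top 996 mm (x) × 883 mm (y), 47 mm thick, upper face at z = 701 mm, on four round legs of 84 mm diameter, each leg's bounding box inset 51 mm from the nearest pair of top edges, running from z = 0 to the bottom of the top.

B is a four-legged stool. The seat is 298×291 mm, 24 mm thick, top at z = 429 mm. It stands on four square legs, each 44×44 mm in cross-section, from z = 0 to the seat underside, each flush with a corner of the seat. Four stretchers, 44 mm wide and 27 mm tall, connect adjacent legs with their undersides at z = 83 mm, each running between the inner faces of the legs it joins and aligned with the legs' outer faces on the other axis.

Three stools sit around the table at the −y, +y, −x sides.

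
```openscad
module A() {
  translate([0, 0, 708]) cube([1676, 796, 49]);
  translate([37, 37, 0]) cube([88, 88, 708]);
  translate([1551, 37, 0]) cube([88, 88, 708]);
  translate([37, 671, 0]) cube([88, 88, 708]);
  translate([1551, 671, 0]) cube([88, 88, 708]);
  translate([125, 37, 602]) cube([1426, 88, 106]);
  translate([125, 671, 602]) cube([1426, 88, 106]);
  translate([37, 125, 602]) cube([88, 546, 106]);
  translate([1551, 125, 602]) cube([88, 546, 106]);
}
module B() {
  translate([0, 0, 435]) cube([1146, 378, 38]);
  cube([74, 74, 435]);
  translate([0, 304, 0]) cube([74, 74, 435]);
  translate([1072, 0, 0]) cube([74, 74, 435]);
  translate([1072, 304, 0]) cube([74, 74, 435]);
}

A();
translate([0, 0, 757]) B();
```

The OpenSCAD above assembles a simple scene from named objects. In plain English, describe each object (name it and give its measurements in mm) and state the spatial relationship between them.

A is a table with a 1676×796 mm rectangular top, 49 mm thick, top surface at z = 757 mm, supported by four 88×88 mm square legs, each inset 37 mm from the nearest pair of top edges, running from the floor. Four apron rails, 88 mm thick and 106 mm tall, run between adjacent legs with their top edges flush with the underside of the top and their outer faces flush with the legs' outer faces.

B is a bench: a 1146×378 mm seat slab, 38 mm thick, top at z = 473 mm, on four 74×74 mm square legs flush with the seat corners and standing on z = 0.

The bench is on top of the table.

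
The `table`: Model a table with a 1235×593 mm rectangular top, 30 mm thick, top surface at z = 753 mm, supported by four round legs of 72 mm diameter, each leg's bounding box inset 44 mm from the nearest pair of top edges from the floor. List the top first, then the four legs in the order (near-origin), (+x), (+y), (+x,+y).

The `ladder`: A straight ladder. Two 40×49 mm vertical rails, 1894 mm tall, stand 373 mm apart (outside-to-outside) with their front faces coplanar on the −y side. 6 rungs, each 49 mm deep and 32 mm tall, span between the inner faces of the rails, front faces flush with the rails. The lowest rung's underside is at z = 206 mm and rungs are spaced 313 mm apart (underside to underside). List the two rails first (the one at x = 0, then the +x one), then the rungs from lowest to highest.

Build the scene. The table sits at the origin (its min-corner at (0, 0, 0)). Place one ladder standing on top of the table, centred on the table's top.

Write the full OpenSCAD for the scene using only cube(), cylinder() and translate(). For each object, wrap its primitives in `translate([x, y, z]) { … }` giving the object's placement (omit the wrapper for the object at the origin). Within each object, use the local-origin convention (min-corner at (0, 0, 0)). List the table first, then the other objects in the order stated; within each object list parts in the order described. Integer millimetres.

translate([0, 0, 723]) cube([1235, 593, 30]);
translate([80, 80, 0]) cylinder(h = 723, r = 36);
translate([1155, 80, 0]) cylinder(h = 723, r = 36);
translate([80, 513, 0]) cylinder(h = 723, r = 36);
translate([1155, 513, 0]) cylinder(h = 723, r = 36);
translate([431, 272, 753]) {
  cube([40, 49, 1894]);
  translate([333, 0, 0]) cube([40, 49, 1894]);
  translate([40, 0, 206]) cube([293, 49, 32]);
  translate([40, 0, 519]) cube([293, 49, 32]);
  translate([40, 0, 832]) cube([293, 49, 32]);
  translate([40, 0, 1145]) cube([293, 49, 32]);
  translate([40, 0, 1458]) cube([293, 49, 32]);
  translate([40, 0, 1771]) cube([293, 49, 32]);
}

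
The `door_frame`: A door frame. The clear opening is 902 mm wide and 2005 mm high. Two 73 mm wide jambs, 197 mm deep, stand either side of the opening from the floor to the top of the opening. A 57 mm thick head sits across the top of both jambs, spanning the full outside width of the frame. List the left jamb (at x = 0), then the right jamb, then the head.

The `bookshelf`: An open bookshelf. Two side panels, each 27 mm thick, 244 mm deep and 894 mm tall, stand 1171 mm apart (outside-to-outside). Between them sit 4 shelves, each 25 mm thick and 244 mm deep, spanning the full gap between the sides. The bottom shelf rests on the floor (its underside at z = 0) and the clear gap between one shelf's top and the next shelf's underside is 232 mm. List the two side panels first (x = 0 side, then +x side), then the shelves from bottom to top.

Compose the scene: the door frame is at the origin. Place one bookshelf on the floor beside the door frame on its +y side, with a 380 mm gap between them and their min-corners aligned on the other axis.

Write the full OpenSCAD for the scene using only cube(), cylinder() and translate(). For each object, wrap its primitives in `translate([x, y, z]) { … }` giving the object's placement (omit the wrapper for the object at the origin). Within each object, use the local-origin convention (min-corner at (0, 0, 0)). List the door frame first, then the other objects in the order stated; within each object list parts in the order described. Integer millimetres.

cube([73, 197, 2005]);
translate([975, 0, 0]) cube([73, 197, 2005]);
translate([0, 0, 2005]) cube([1048, 197, 57]);
translate([0, 577, 0]) {
  cube([27, 244, 894]);
  translate([1144, 0, 0]) cube([27, 244, 894]);
  translate([27, 0, 0]) cube([1117, 244, 25]);
  translate([27, 0, 257]) cube([1117, 244, 25]);
  translate([27, 0, 514]) cube([1117, 244, 25]);
  translate([27, 0, 771]) cube([1117, 244, 25]);
}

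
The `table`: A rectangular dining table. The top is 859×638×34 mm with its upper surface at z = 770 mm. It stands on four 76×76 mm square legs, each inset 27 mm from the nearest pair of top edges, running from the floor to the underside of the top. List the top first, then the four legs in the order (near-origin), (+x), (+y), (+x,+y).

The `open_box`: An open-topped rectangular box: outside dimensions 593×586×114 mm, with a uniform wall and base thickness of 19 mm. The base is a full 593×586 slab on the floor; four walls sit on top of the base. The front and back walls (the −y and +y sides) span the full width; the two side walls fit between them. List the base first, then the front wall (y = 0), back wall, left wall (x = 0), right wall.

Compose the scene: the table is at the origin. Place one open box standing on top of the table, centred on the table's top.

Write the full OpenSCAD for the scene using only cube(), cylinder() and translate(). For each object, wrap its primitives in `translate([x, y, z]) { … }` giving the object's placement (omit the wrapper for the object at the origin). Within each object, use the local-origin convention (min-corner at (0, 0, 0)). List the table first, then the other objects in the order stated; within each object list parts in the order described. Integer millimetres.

translate([0, 0, 736]) cube([859, 638, 34]);
translate([27, 27, 0]) cube([76, 76, 736]);
translate([756, 27, 0]) cube([76, 76, 736]);
translate([27, 535, 0]) cube([76, 76, 736]);
translate([756, 535, 0]) cube([76, 76, 736]);
translate([133, 26, 770]) {
  cube([593, 586, 19]);
  translate([0, 0, 19]) cube([593, 19, 95]);
  translate([0, 567, 19]) cube([593, 19, 95]);
  translate([0, 19, 19]) cube([19, 548, 95]);
  translate([574, 19, 19]) cube([19, 548, 95]);
}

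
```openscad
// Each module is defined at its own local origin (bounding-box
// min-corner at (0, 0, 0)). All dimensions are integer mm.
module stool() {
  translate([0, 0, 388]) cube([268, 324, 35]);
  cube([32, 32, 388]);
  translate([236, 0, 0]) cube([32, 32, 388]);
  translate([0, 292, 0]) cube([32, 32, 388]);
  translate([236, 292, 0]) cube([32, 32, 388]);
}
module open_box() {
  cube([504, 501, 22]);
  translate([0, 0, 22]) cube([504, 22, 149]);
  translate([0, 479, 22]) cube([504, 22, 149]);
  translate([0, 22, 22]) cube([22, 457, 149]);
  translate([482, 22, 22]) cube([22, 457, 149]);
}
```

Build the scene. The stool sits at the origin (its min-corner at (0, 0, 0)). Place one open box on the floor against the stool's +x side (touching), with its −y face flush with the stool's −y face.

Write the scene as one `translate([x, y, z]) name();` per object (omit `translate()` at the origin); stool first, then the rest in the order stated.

stool();
translate([268, 0, 0]) open_box();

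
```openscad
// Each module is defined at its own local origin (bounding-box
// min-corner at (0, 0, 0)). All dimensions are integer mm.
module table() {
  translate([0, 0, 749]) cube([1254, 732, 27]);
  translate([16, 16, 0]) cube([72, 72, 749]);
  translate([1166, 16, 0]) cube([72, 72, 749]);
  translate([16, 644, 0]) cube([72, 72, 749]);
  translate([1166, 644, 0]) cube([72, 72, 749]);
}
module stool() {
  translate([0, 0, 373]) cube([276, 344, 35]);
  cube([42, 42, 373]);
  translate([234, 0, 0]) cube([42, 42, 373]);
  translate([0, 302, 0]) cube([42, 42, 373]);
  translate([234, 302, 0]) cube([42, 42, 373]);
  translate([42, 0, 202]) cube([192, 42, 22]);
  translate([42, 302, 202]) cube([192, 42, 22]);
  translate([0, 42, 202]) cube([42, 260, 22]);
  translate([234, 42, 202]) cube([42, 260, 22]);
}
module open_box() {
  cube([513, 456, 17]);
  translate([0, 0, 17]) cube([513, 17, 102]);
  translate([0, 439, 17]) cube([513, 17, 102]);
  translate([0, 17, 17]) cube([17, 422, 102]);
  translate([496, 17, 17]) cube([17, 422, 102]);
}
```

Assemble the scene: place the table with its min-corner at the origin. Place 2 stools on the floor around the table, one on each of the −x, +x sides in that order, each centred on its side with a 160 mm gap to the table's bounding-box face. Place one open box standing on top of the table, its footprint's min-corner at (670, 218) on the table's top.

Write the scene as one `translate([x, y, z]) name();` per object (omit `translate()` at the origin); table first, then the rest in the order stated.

table();
translate([-436, 194, 0]) stool();
translate([1414, 194, 0]) stool();
translate([670, 218, 776]) open_box();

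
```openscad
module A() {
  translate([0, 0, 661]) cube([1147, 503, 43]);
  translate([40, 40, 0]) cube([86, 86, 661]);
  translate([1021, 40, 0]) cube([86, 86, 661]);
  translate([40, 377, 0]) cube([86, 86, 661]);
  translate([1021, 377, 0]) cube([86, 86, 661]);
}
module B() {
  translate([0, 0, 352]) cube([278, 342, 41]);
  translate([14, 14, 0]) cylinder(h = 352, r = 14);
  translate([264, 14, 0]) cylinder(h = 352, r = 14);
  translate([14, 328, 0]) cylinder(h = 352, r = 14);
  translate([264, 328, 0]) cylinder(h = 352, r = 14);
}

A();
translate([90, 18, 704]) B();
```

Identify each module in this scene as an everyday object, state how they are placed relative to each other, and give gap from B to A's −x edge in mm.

A is a table. B is a stool. The stool is on top of the table. The gap from the stool to the table's −x edge is 90 mm.

The stool's min-x is at 90; the table's min-x is 0; gap = 90 mm.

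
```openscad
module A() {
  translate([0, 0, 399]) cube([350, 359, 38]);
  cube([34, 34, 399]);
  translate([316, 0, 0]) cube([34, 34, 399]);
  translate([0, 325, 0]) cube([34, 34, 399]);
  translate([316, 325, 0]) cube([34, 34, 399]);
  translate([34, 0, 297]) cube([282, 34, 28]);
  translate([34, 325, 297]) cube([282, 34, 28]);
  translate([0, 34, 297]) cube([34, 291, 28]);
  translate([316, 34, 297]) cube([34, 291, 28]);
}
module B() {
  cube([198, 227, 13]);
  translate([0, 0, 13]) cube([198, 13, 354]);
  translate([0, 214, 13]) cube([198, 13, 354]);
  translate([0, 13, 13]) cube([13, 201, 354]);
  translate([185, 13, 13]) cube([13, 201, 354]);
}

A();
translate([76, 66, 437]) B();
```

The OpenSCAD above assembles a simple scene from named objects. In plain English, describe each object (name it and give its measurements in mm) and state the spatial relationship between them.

A is a four-legged stool. The seat is 350×359 mm, 38 mm thick, top at z = 437 mm. It stands on four square legs, each 34×34 mm in cross-section, from z = 0 to the seat underside, each flush with a corner of the seat. Four stretchers, 34 mm wide and 28 mm tall, connect adjacent legs with their undersides at z = 297 mm, each running between the inner faces of the legs it joins and aligned with the legs' outer faces on the other axis.

B is an open storage box with external size 198×227×367 mm and wall thickness 13 mm (the base is also 13 mm thick). The base covers the whole footprint; the four walls stand on the base, with the y-facing walls full-width and the x-facing walls fitting between their inner faces.

The open box is on top of the stool, centred.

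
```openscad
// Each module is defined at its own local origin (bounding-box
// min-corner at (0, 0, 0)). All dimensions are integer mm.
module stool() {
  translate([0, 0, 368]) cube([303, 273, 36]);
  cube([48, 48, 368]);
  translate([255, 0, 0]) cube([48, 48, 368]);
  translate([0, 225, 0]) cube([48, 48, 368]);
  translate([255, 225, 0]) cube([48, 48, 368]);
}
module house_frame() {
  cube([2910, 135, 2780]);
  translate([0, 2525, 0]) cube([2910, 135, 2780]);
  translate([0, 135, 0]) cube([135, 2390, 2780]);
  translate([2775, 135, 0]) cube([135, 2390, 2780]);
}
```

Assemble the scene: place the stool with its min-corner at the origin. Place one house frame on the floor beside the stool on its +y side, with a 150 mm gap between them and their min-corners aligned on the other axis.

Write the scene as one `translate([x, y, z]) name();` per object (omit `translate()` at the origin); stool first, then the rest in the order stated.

stool();
translate([0, 423, 0]) house_frame();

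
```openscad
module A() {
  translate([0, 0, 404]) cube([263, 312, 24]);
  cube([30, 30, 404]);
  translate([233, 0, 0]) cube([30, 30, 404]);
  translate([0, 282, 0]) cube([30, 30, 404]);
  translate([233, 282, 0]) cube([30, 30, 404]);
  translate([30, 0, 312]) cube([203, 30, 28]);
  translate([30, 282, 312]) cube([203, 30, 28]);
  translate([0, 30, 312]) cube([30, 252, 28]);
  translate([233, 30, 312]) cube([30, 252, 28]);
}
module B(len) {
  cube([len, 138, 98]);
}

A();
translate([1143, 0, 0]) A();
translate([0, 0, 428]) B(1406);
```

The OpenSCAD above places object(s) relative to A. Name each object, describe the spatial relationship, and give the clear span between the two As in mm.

Second stool starts at x = 1143; first ends at x = 263; clear span = 1143 − 263 = 880 mm.

A is a stool. B is a beam. A beam spans the tops of two stools. The clear span between the two stools is 880 mm.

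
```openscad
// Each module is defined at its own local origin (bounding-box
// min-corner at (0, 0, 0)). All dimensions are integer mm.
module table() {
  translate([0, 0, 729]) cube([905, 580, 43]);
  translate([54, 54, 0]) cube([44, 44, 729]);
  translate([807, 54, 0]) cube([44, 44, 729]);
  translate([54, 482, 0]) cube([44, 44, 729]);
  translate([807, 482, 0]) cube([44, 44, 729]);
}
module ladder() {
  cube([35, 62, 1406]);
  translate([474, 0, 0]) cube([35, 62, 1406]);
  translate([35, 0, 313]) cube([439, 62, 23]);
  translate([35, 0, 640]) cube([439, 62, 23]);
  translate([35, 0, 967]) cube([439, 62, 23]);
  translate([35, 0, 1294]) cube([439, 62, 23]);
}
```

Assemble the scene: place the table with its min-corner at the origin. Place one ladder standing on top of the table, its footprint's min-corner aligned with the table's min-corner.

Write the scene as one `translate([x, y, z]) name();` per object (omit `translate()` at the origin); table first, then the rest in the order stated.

table();
translate([0, 0, 772]) ladder();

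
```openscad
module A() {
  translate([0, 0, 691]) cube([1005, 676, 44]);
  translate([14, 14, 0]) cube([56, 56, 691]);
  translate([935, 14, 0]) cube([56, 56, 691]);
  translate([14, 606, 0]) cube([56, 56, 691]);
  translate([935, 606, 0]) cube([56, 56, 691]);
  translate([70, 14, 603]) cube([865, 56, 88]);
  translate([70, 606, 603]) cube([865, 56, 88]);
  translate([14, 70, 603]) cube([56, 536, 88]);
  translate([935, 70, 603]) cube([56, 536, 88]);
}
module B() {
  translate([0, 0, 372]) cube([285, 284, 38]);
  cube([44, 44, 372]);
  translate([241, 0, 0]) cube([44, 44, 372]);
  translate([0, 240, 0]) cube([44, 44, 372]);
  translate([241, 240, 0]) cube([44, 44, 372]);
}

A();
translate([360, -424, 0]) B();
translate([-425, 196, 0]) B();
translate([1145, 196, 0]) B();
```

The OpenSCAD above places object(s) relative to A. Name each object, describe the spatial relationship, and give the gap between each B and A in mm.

Each stool's nearest face is 140 mm from the table's bounding box.

A is a table. B is a stool. Three stools sit around the table at the −y, −x, +x sides. The gap between each stool and the table is 140 mm.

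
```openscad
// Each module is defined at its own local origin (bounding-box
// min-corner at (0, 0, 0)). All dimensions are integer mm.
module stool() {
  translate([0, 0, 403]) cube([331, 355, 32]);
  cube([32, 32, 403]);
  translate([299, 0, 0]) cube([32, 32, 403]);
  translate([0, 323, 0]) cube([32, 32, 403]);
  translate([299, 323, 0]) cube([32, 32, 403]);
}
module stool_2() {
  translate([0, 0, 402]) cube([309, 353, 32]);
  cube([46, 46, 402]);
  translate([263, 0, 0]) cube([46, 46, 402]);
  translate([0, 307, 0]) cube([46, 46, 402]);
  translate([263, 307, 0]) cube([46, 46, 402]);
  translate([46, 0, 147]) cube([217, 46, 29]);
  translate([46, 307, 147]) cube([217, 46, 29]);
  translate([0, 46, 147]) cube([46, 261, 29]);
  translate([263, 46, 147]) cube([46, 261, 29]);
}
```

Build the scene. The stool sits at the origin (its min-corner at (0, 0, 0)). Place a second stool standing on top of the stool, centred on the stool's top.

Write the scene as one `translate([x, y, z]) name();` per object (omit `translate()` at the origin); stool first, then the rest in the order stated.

stool();
translate([11, 1, 435]) stool_2();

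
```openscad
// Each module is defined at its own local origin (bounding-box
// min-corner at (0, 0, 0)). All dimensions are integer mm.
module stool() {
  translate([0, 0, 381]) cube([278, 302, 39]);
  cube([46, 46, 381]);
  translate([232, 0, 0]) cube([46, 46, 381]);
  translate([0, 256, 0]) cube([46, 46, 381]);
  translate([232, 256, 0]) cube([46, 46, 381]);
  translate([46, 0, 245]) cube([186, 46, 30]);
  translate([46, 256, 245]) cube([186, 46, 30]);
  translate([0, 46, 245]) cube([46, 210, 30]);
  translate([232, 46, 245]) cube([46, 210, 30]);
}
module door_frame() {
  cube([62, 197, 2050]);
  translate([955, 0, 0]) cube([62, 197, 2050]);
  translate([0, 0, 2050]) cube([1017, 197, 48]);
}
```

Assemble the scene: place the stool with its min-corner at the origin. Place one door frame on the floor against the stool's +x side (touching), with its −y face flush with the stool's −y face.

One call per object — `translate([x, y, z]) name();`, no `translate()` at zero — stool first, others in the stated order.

stool();
translate([278, 0, 0]) door_frame();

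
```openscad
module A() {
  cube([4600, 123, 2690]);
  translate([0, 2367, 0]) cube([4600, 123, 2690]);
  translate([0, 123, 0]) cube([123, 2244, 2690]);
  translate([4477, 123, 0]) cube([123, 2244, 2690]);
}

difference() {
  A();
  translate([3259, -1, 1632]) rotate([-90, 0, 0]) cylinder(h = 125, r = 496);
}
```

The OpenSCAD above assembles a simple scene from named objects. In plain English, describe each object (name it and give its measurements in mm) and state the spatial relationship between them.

A is a box-shaped house frame (walls only): outside footprint 4600×2490 mm, wall height 2690 mm, wall thickness 123 mm. The two y-facing walls run the full x-width; the two x-facing walls fit between the inner faces of the y-facing walls.

The house frame has a circular hole of radius 496 mm through its front wall, centred at (x = 3259, z = 1632).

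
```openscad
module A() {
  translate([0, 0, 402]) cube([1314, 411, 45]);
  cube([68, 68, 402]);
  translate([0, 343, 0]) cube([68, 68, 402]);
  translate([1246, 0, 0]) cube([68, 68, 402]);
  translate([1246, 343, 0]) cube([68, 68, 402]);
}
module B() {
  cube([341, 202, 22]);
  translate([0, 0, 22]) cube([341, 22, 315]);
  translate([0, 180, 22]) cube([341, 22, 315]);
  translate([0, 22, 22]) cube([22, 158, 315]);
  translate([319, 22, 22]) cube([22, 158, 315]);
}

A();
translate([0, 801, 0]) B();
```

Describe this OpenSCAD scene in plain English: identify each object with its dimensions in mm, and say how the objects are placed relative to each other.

A is a bench: a 1314×411 mm seat slab, 45 mm thick, top at z = 447 mm, on four 68×68 mm square legs flush with the seat corners and standing on z = 0.

B is an open-topped rectangular box: outside dimensions 341×202×337 mm, with a uniform wall and base thickness of 22 mm. The base is a full 341×202 slab on the floor; four walls sit on top of the base. The front and back walls (the −y and +y sides) span the full width; the two side walls fit between them.

The open box is on the floor beside the bench on its +y side.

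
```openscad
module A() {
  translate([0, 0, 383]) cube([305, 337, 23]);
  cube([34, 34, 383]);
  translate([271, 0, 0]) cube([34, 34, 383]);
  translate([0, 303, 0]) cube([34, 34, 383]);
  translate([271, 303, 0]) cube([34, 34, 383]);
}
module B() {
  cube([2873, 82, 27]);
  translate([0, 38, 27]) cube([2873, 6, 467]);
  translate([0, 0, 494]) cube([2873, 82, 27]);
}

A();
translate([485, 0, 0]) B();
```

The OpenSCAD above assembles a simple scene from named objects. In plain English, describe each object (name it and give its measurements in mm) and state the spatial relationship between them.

A is a four-legged stool. The seat is 305×337 mm, 23 mm thick, top at z = 406 mm. It stands on four square legs, each 34×34 mm in cross-section, from z = 0 to the seat underside, each flush with a corner of the seat.

B is an I-beam lying along x, 2873 mm long. Overall section height 521 mm. Two flanges 82 mm wide (y) and 27 mm thick, one on the floor and one at the top; a web 6 mm thick runs between them, centred on the flange width.

The I-beam is on the floor beside the stool on its +x side.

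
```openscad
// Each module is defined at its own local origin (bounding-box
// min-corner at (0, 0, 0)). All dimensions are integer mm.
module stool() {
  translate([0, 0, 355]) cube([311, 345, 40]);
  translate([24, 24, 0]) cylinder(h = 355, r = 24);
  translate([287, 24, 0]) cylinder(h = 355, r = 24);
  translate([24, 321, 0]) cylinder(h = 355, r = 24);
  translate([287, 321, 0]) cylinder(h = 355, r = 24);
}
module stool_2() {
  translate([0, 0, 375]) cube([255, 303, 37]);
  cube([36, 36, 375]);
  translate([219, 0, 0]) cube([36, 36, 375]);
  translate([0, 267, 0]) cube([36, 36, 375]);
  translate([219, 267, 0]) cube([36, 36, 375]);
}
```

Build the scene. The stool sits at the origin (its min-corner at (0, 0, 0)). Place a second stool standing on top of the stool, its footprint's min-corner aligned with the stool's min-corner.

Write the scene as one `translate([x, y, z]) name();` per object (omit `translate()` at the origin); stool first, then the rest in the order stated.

stool();
translate([0, 0, 395]) stool_2();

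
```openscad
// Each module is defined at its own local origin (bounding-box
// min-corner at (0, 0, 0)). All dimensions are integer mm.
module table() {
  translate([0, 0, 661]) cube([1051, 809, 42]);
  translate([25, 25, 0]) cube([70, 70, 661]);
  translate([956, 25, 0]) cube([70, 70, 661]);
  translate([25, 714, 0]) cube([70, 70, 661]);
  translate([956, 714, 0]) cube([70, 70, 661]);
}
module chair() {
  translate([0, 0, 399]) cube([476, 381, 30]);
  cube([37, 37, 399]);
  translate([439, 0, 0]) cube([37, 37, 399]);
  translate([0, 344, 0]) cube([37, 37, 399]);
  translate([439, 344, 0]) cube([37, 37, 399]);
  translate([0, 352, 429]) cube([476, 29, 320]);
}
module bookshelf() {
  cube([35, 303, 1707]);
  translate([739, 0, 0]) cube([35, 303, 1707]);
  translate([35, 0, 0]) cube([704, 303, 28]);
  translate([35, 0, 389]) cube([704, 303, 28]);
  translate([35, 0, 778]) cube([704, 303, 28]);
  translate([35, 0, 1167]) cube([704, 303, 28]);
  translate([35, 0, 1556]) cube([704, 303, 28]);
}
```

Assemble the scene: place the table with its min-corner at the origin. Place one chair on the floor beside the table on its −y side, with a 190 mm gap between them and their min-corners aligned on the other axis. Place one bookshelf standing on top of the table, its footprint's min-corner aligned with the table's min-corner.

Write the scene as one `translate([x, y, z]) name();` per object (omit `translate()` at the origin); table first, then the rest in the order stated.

table();
translate([0, -571, 0]) chair();
translate([0, 0, 703]) bookshelf();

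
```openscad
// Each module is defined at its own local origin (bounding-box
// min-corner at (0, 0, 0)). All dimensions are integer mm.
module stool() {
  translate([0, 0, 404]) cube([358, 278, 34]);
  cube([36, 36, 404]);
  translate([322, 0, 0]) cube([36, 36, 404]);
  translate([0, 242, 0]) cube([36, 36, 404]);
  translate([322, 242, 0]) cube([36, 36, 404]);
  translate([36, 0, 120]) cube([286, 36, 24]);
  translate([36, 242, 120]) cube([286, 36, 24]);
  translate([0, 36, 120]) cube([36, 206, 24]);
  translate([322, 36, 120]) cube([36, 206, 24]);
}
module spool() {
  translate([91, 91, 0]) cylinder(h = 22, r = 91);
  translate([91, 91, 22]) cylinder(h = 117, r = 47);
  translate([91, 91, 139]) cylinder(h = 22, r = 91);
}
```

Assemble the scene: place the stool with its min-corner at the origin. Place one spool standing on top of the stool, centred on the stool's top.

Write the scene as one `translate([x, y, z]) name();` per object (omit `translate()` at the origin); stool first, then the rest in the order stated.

stool();
translate([88, 48, 438]) spool();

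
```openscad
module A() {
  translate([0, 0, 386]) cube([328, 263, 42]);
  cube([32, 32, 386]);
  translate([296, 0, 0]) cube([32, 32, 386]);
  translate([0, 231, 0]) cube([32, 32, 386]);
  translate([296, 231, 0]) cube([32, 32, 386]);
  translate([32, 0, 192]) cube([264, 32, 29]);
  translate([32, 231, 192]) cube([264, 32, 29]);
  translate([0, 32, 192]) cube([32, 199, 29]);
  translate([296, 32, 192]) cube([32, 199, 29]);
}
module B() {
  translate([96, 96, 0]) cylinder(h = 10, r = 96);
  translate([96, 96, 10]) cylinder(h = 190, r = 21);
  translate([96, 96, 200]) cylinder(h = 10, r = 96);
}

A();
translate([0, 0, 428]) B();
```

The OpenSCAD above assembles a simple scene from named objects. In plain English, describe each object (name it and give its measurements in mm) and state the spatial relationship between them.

A is a simple wooden stool: a rectangular seat 328 mm (x) by 263 mm (y), 42 mm thick, top face at z = 428 mm, on four square legs, each 32×32 mm in cross-section. The legs rest on z = 0, each flush with a corner of the seat. Four stretchers, 32 mm wide and 29 mm tall, connect adjacent legs with their undersides at z = 192 mm, each running between the inner faces of the legs it joins and aligned with the legs' outer faces on the other axis.

B is a spool: two coaxial disc flanges of radius 96 mm and thickness 10 mm, joined by a core cylinder of radius 21 mm and height 190 mm. The lower flange rests on z = 0 and the three cylinders share a vertical axis.

The spool is on top of the stool.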